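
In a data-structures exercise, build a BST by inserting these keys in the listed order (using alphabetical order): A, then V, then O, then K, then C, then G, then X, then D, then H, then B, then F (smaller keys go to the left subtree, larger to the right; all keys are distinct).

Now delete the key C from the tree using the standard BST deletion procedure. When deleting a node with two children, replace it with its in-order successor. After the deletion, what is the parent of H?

Insert A: tree is empty, so A becomes the root.
Insert V: V > A → go right. Place as right child of A.
Insert O: O > A → go right; O < V → go left. Place as left child of V.
Insert K: K > A → go right; K < V → go left; K < O → go left. Place as left child of O.
Insert C: C > A → go right; C < V → go left; C < O → go left; C < K → go left. Place as left child of K.
Insert G: G > A → go right; G < V → go left; G < O → go left; G < K → go left; G > C → go right. Place as right child of C.
Insert X: X > A → go right; X > V → go right. Place as right child of V.
Insert D: D > A → go right; D < V → go left; D < O → go left; D < K → go left; D > C → go right; D < G → go left. Place as left child of G.
Insert H: H > A → go right; H < V → go left; H < O → go left; H < K → go left; H > C → go right; H > G → go right. Place as right child of G.
Insert B: B > A → go right; B < V → go left; B < O → go left; B < K → go left; B < C → go left. Place as left child of C.
Insert F: F > A → go right; F < V → go left; F < O → go left; F < K → go left; F > C → go right; F < G → go left; F > D → go right. Place as right child of D.

Delete C (two children — replace with in-order successor).
After deletion, H's parent is G.

G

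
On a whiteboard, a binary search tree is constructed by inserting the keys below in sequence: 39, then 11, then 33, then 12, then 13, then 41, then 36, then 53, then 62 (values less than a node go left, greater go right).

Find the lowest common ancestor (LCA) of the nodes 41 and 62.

Insert 39: tree is empty, so 39 becomes the root.
Insert 11: 11 < 39 → go left. Place as left child of 39.
Insert 33: 33 < 39 → go left; 33 > 11 → go right. Place as right child of 11.
Insert 12: 12 < 39 → go left; 12 > 11 → go right; 12 < 33 → go left. Place as left child of 33.
Insert 13: 13 < 39 → go left; 13 > 11 → go right; 13 < 33 → go left; 13 > 12 → go right. Place as right child of 12.
Insert 41: 41 > 39 → go right. Place as right child of 39.
Insert 36: 36 < 39 → go left; 36 > 11 → go right; 36 > 33 → go right. Place as right child of 33.
Insert 53: 53 > 39 → go right; 53 > 41 → go right. Place as right child of 41.
Insert 62: 62 > 39 → go right; 62 > 41 → go right; 62 > 53 → go right. Place as right child of 53.

Path to 41: 39 → 41
Path to 62: 39 → 41 → 53 → 62
41 lies on both paths and is an ancestor of the other node.

41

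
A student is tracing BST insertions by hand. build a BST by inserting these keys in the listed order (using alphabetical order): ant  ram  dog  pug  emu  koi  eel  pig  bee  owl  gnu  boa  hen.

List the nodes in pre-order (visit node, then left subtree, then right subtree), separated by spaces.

ant ram dog bee boa pug emu eel koi gnu hen pig owl

Insert ant: tree is empty, so ant becomes the root.
Insert ram: ram > ant → go right. Place as right child of ant.
Insert dog: dog > ant → go right; dog < ram → go left. Place as left child of ram.
Insert pug: pug > ant → go right; pug < ram → go left; pug > dog → go right. Place as right child of dog.
Insert emu: emu > ant → go right; emu < ram → go left; emu > dog → go right; emu < pug → go left. Place as left child of pug.
Insert koi: koi > ant → go right; koi < ram → go left; koi > dog → go right; koi < pug → go left; koi > emu → go right. Place as right child of emu.
Insert eel: eel > ant → go right; eel < ram → go left; eel > dog → go right; eel < pug → go left; eel < emu → go left. Place as left child of emu.
Insert pig: pig > ant → go right; pig < ram → go left; pig > dog → go right; pig < pug → go left; pig > emu → go right; pig > koi → go right. Place as right child of koi.
Insert bee: bee > ant → go right; bee < ram → go left; bee < dog → go left. Place as left child of dog.
Insert owl: owl > ant → go right; owl < ram → go left; owl > dog → go right; owl < pug → go left; owl > emu → go right; owl > koi → go right; owl < pig → go left. Place as left child of pig.
Insert gnu: gnu > ant → go right; gnu < ram → go left; gnu > dog → go right; gnu < pug → go left; gnu > emu → go right; gnu < koi → go left. Place as left child of koi.
Insert boa: boa > ant → go right; boa < ram → go left; boa < dog → go left; boa > bee → go right. Place as right child of bee.
Insert hen: hen > ant → go right; hen < ram → go left; hen > dog → go right; hen < pug → go left; hen > emu → go right; hen < koi → go left; hen > gnu → go right. Place as right child of gnu.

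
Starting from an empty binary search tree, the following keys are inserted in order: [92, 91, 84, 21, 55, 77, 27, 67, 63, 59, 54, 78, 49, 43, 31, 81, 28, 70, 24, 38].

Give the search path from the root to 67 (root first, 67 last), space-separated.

Insert 92: tree is empty, so 92 becomes the root.
Insert 91: 91 < 92 → go left. Place as left child of 92.
Insert 84: 84 < 92 → go left; 84 < 91 → go left. Place as left child of 91.
Insert 21: 21 < 92 → go left; 21 < 91 → go left; 21 < 84 → go left. Place as left child of 84.
Insert 55: 55 < 92 → go left; 55 < 91 → go left; 55 < 84 → go left; 55 > 21 → go right. Place as right child of 21.
Insert 77: 77 < 92 → go left; 77 < 91 → go left; 77 < 84 → go left; 77 > 21 → go right; 77 > 55 → go right. Place as right child of 55.
Insert 27: 27 < 92 → go left; 27 < 91 → go left; 27 < 84 → go left; 27 > 21 → go right; 27 < 55 → go left. Place as left child of 55.
Insert 67: 67 < 92 → go left; 67 < 91 → go left; 67 < 84 → go left; 67 > 21 → go right; 67 > 55 → go right; 67 < 77 → go left. Place as left child of 77.
Insert 63: 63 < 92 → go left; 63 < 91 → go left; 63 < 84 → go left; 63 > 21 → go right; 63 > 55 → go right; 63 < 77 → go left; 63 < 67 → go left. Place as left child of 67.
Insert 59: 59 < 92 → go left; 59 < 91 → go left; 59 < 84 → go left; 59 > 21 → go right; 59 > 55 → go right; 59 < 77 → go left; 59 < 67 → go left; 59 < 63 → go left. Place as left child of 63.
Insert 54: 54 < 92 → go left; 54 < 91 → go left; 54 < 84 → go left; 54 > 21 → go right; 54 < 55 → go left; 54 > 27 → go right. Place as right child of 27.
Insert 78: 78 < 92 → go left; 78 < 91 → go left; 78 < 84 → go left; 78 > 21 → go right; 78 > 55 → go right; 78 > 77 → go right. Place as right child of 77.
Insert 49: 49 < 92 → go left; 49 < 91 → go left; 49 < 84 → go left; 49 > 21 → go right; 49 < 55 → go left; 49 > 27 → go right; 49 < 54 → go left. Place as left child of 54.
Insert 43: 43 < 92 → go left; 43 < 91 → go left; 43 < 84 → go left; 43 > 21 → go right; 43 < 55 → go left; 43 > 27 → go right; 43 < 54 → go left; 43 < 49 → go left. Place as left child of 49.
Insert 31: 31 < 92 → go left; 31 < 91 → go left; 31 < 84 → go left; 31 > 21 → go right; 31 < 55 → go left; 31 > 27 → go right; 31 < 54 → go left; 31 < 49 → go left; 31 < 43 → go left. Place as left child of 43.
Insert 81: 81 < 92 → go left; 81 < 91 → go left; 81 < 84 → go left; 81 > 21 → go right; 81 > 55 → go right; 81 > 77 → go right; 81 > 78 → go right. Place as right child of 78.
Insert 28: 28 < 92 → go left; 28 < 91 → go left; 28 < 84 → go left; 28 > 21 → go right; 28 < 55 → go left; 28 > 27 → go right; 28 < 54 → go left; 28 < 49 → go left; 28 < 43 → go left; 28 < 31 → go left. Place as left child of 31.
Insert 70: 70 < 92 → go left; 70 < 91 → go left; 70 < 84 → go left; 70 > 21 → go right; 70 > 55 → go right; 70 < 77 → go left; 70 > 67 → go right. Place as right child of 67.
Insert 24: 24 < 92 → go left; 24 < 91 → go left; 24 < 84 → go left; 24 > 21 → go right; 24 < 55 → go left; 24 < 27 → go left. Place as left child of 27.
Insert 38: 38 < 92 → go left; 38 < 91 → go left; 38 < 84 → go left; 38 > 21 → go right; 38 < 55 → go left; 38 > 27 → go right; 38 < 54 → go left; 38 < 49 → go left; 38 < 43 → go left; 38 > 31 → go right. Place as right child of 31.

92 91 84 21 55 77 67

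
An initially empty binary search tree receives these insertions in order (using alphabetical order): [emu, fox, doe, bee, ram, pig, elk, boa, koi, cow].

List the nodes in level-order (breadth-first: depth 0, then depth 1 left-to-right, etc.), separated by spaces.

emu: root
fox: right child of emu (depth 1)
doe: left child of emu (depth 1)
bee: left child of doe (depth 2)
ram: right child of fox (depth 2)
pig: left child of ram (depth 3)
elk: right child of doe (depth 2)
boa: right child of bee (depth 3)
koi: left child of pig (depth 4)
cow: right child of boa (depth 4)

emu doe fox bee elk ram boa pig cow koi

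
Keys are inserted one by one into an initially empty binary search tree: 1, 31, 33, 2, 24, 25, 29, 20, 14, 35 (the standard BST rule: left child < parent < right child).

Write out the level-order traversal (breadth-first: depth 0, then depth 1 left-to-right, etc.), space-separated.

Resulting structure (node: left, right):
  1: L=–, R=31
  31: L=2, R=33
  33: L=–, R=35
  2: L=–, R=24
  24: L=20, R=25
  25: L=–, R=29
  29: L=–, R=–
  20: L=14, R=–
  14: L=–, R=–
  35: L=–, R=–

1 31 2 33 24 35 20 25 14 29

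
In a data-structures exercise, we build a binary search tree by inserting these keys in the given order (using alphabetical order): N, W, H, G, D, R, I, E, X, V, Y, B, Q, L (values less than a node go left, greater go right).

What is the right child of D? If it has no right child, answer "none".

Insert N: tree is empty, so N becomes the root.
Insert W: W > N → go right. Place as right child of N.
Insert H: H < N → go left. Place as left child of N.
Insert G: G < N → go left; G < H → go left. Place as left child of H.
Insert D: D < N → go left; D < H → go left; D < G → go left. Place as left child of G.
Insert R: R > N → go right; R < W → go left. Place as left child of W.
Insert I: I < N → go left; I > H → go right. Place as right child of H.
Insert E: E < N → go left; E < H → go left; E < G → go left; E > D → go right. Place as right child of D.
Insert X: X > N → go right; X > W → go right. Place as right child of W.
Insert V: V > N → go right; V < W → go left; V > R → go right. Place as right child of R.
Insert Y: Y > N → go right; Y > W → go right; Y > X → go right. Place as right child of X.
Insert B: B < N → go left; B < H → go left; B < G → go left; B < D → go left. Place as left child of D.
Insert Q: Q > N → go right; Q < W → go left; Q < R → go left. Place as left child of R.
Insert L: L < N → go left; L > H → go right; L > I → go right. Place as right child of I.

E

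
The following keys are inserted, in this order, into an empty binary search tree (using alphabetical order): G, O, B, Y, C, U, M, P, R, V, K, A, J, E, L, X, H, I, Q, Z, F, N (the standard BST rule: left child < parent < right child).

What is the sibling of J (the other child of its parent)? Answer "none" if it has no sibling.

Insert G: tree is empty, so G becomes the root.
Insert O: O > G → go right. Place as right child of G.
Insert B: B < G → go left. Place as left child of G.
Insert Y: Y > G → go right; Y > O → go right. Place as right child of O.
Insert C: C < G → go left; C > B → go right. Place as right child of B.
Insert U: U > G → go right; U > O → go right; U < Y → go left. Place as left child of Y.
Insert M: M > G → go right; M < O → go left. Place as left child of O.
Insert P: P > G → go right; P > O → go right; P < Y → go left; P < U → go left. Place as left child of U.
Insert R: R > G → go right; R > O → go right; R < Y → go left; R < U → go left; R > P → go right. Place as right child of P.
Insert V: V > G → go right; V > O → go right; V < Y → go left; V > U → go right. Place as right child of U.
Insert K: K > G → go right; K < O → go left; K < M → go left. Place as left child of M.
Insert A: A < G → go left; A < B → go left. Place as left child of B.
Insert J: J > G → go right; J < O → go left; J < M → go left; J < K → go left. Place as left child of K.
Insert E: E < G → go left; E > B → go right; E > C → go right. Place as right child of C.
Insert L: L > G → go right; L < O → go left; L < M → go left; L > K → go right. Place as right child of K.
Insert X: X > G → go right; X > O → go right; X < Y → go left; X > U → go right; X > V → go right. Place as right child of V.
Insert H: H > G → go right; H < O → go left; H < M → go left; H < K → go left; H < J → go left. Place as left child of J.
Insert I: I > G → go right; I < O → go left; I < M → go left; I < K → go left; I < J → go left; I > H → go right. Place as right child of H.
Insert Q: Q > G → go right; Q > O → go right; Q < Y → go left; Q < U → go left; Q > P → go right; Q < R → go left. Place as left child of R.
Insert Z: Z > G → go right; Z > O → go right; Z > Y → go right. Place as right child of Y.
Insert F: F < G → go left; F > B → go right; F > C → go right; F > E → go right. Place as right child of E.
Insert N: N > G → go right; N < O → go left; N > M → go right. Place as right child of M.

J's parent is K; the other child of K is L.

L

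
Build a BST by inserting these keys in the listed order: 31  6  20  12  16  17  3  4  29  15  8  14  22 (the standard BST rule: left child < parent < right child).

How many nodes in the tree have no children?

5

Insert 31: tree is empty, so 31 becomes the root.
Insert 6: 6 < 31 → go left. Place as left child of 31.
Insert 20: 20 < 31 → go left; 20 > 6 → go right. Place as right child of 6.
Insert 12: 12 < 31 → go left; 12 > 6 → go right; 12 < 20 → go left. Place as left child of 20.
Insert 16: 16 < 31 → go left; 16 > 6 → go right; 16 < 20 → go left; 16 > 12 → go right. Place as right child of 12.
Insert 17: 17 < 31 → go left; 17 > 6 → go right; 17 < 20 → go left; 17 > 12 → go right; 17 > 16 → go right. Place as right child of 16.
Insert 3: 3 < 31 → go left; 3 < 6 → go left. Place as left child of 6.
Insert 4: 4 < 31 → go left; 4 < 6 → go left; 4 > 3 → go right. Place as right child of 3.
Insert 29: 29 < 31 → go left; 29 > 6 → go right; 29 > 20 → go right. Place as right child of 20.
Insert 15: 15 < 31 → go left; 15 > 6 → go right; 15 < 20 → go left; 15 > 12 → go right; 15 < 16 → go left. Place as left child of 16.
Insert 8: 8 < 31 → go left; 8 > 6 → go right; 8 < 20 → go left; 8 < 12 → go left. Place as left child of 12.
Insert 14: 14 < 31 → go left; 14 > 6 → go right; 14 < 20 → go left; 14 > 12 → go right; 14 < 16 → go left; 14 < 15 → go left. Place as left child of 15.
Insert 22: 22 < 31 → go left; 22 > 6 → go right; 22 > 20 → go right; 22 < 29 → go left. Place as left child of 29.

Leaves: 4, 8, 14, 17, 22 — 5 in total.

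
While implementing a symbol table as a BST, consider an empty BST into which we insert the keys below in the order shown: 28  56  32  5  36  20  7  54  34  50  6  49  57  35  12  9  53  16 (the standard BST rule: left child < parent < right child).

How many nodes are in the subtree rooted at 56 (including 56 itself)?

Resulting structure (node: left, right):
  28: L=5, R=56
  56: L=32, R=57
  32: L=–, R=36
  5: L=–, R=20
  36: L=34, R=54
  20: L=7, R=–
  7: L=6, R=12
  54: L=50, R=–
  34: L=–, R=35
  50: L=49, R=53
  6: L=–, R=–
  49: L=–, R=–
  57: L=–, R=–
  35: L=–, R=–
  12: L=9, R=16
  9: L=–, R=–
  53: L=–, R=–
  16: L=–, R=–

Subtree rooted at 56 contains: 56, 32, 36, 34, 35, 54, 50, 49, 53, 57 — 10 nodes.

10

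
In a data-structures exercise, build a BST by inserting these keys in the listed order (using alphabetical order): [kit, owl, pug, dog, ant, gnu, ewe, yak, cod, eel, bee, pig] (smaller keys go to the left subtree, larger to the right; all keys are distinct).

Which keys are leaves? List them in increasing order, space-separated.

bee eel pig yak

kit: root
owl: right child of kit (depth 1)
pug: right child of owl (depth 2)
dog: left child of kit (depth 1)
ant: left child of dog (depth 2)
gnu: right child of dog (depth 2)
ewe: left child of gnu (depth 3)
yak: right child of pug (depth 3)
cod: right child of ant (depth 3)
eel: left child of ewe (depth 4)
bee: left child of cod (depth 4)
pig: left child of pug (depth 3)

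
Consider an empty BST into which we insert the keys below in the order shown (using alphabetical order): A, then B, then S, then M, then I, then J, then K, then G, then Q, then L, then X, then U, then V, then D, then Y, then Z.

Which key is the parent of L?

K

Resulting structure (node: left, right):
  A: L=–, R=B
  B: L=–, R=S
  S: L=M, R=X
  M: L=I, R=Q
  I: L=G, R=J
  J: L=–, R=K
  K: L=–, R=L
  G: L=D, R=–
  Q: L=–, R=–
  L: L=–, R=–
  X: L=U, R=Y
  U: L=–, R=V
  V: L=–, R=–
  D: L=–, R=–
  Y: L=–, R=Z
  Z: L=–, R=–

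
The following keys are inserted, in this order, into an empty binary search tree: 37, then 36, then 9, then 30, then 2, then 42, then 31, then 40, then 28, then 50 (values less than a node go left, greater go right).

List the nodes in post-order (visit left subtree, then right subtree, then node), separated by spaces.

2 28 31 30 9 36 40 50 42 37

37: root
36: left child of 37 (depth 1)
9: left child of 36 (depth 2)
30: right child of 9 (depth 3)
2: left child of 9 (depth 3)
42: right child of 37 (depth 1)
31: right child of 30 (depth 4)
40: left child of 42 (depth 2)
28: left child of 30 (depth 4)
50: right child of 42 (depth 2)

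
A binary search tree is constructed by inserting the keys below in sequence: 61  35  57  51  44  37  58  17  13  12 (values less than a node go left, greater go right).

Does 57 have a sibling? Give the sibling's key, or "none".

Insert 61: tree is empty, so 61 becomes the root.
Insert 35: 35 < 61 → go left. Place as left child of 61.
Insert 57: 57 < 61 → go left; 57 > 35 → go right. Place as right child of 35.
Insert 51: 51 < 61 → go left; 51 > 35 → go right; 51 < 57 → go left. Place as left child of 57.
Insert 44: 44 < 61 → go left; 44 > 35 → go right; 44 < 57 → go left; 44 < 51 → go left. Place as left child of 51.
Insert 37: 37 < 61 → go left; 37 > 35 → go right; 37 < 57 → go left; 37 < 51 → go left; 37 < 44 → go left. Place as left child of 44.
Insert 58: 58 < 61 → go left; 58 > 35 → go right; 58 > 57 → go right. Place as right child of 57.
Insert 17: 17 < 61 → go left; 17 < 35 → go left. Place as left child of 35.
Insert 13: 13 < 61 → go left; 13 < 35 → go left; 13 < 17 → go left. Place as left child of 17.
Insert 12: 12 < 61 → go left; 12 < 35 → go left; 12 < 17 → go left; 12 < 13 → go left. Place as left child of 13.

57's parent is 35; the other child of 35 is 17.

17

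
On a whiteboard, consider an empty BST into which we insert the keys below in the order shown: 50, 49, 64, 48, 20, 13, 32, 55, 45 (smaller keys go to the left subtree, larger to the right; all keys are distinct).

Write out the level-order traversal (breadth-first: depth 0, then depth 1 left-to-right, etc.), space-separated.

Insert 50: tree is empty, so 50 becomes the root.
Insert 49: 49 < 50 → go left. Place as left child of 50.
Insert 64: 64 > 50 → go right. Place as right child of 50.
Insert 48: 48 < 50 → go left; 48 < 49 → go left. Place as left child of 49.
Insert 20: 20 < 50 → go left; 20 < 49 → go left; 20 < 48 → go left. Place as left child of 48.
Insert 13: 13 < 50 → go left; 13 < 49 → go left; 13 < 48 → go left; 13 < 20 → go left. Place as left child of 20.
Insert 32: 32 < 50 → go left; 32 < 49 → go left; 32 < 48 → go left; 32 > 20 → go right. Place as right child of 20.
Insert 55: 55 > 50 → go right; 55 < 64 → go left. Place as left child of 64.
Insert 45: 45 < 50 → go left; 45 < 49 → go left; 45 < 48 → go left; 45 > 20 → go right; 45 > 32 → go right. Place as right child of 32.

50 49 64 48 55 20 13 32 45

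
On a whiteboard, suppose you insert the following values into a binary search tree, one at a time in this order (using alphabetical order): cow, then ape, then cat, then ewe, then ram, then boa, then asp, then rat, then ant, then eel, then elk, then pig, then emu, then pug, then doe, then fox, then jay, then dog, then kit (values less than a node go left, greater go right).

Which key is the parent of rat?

Insert cow: tree is empty, so cow becomes the root.
Insert ape: ape < cow → go left. Place as left child of cow.
Insert cat: cat < cow → go left; cat > ape → go right. Place as right child of ape.
Insert ewe: ewe > cow → go right. Place as right child of cow.
Insert ram: ram > cow → go right; ram > ewe → go right. Place as right child of ewe.
Insert boa: boa < cow → go left; boa > ape → go right; boa < cat → go left. Place as left child of cat.
Insert asp: asp < cow → go left; asp > ape → go right; asp < cat → go left; asp < boa → go left. Place as left child of boa.
Insert rat: rat > cow → go right; rat > ewe → go right; rat > ram → go right. Place as right child of ram.
Insert ant: ant < cow → go left; ant < ape → go left. Place as left child of ape.
Insert eel: eel > cow → go right; eel < ewe → go left. Place as left child of ewe.
Insert elk: elk > cow → go right; elk < ewe → go left; elk > eel → go right. Place as right child of eel.
Insert pig: pig > cow → go right; pig > ewe → go right; pig < ram → go left. Place as left child of ram.
Insert emu: emu > cow → go right; emu < ewe → go left; emu > eel → go right; emu > elk → go right. Place as right child of elk.
Insert pug: pug > cow → go right; pug > ewe → go right; pug < ram → go left; pug > pig → go right. Place as right child of pig.
Insert doe: doe > cow → go right; doe < ewe → go left; doe < eel → go left. Place as left child of eel.
Insert fox: fox > cow → go right; fox > ewe → go right; fox < ram → go left; fox < pig → go left. Place as left child of pig.
Insert jay: jay > cow → go right; jay > ewe → go right; jay < ram → go left; jay < pig → go left; jay > fox → go right. Place as right child of fox.
Insert dog: dog > cow → go right; dog < ewe → go left; dog < eel → go left; dog > doe → go right. Place as right child of doe.
Insert kit: kit > cow → go right; kit > ewe → go right; kit < ram → go left; kit < pig → go left; kit > fox → go right; kit > jay → go right. Place as right child of jay.

ram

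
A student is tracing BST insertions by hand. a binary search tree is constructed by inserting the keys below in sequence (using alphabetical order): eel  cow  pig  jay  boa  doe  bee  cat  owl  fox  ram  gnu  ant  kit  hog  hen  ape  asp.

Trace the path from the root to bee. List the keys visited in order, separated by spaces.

eel cow boa bee

Insert eel: tree is empty, so eel becomes the root.
Insert cow: cow < eel → go left. Place as left child of eel.
Insert pig: pig > eel → go right. Place as right child of eel.
Insert jay: jay > eel → go right; jay < pig → go left. Place as left child of pig.
Insert boa: boa < eel → go left; boa < cow → go left. Place as left child of cow.
Insert doe: doe < eel → go left; doe > cow → go right. Place as right child of cow.
Insert bee: bee < eel → go left; bee < cow → go left; bee < boa → go left. Place as left child of boa.
Insert cat: cat < eel → go left; cat < cow → go left; cat > boa → go right. Place as right child of boa.
Insert owl: owl > eel → go right; owl < pig → go left; owl > jay → go right. Place as right child of jay.
Insert fox: fox > eel → go right; fox < pig → go left; fox < jay → go left. Place as left child of jay.
Insert ram: ram > eel → go right; ram > pig → go right. Place as right child of pig.
Insert gnu: gnu > eel → go right; gnu < pig → go left; gnu < jay → go left; gnu > fox → go right. Place as right child of fox.
Insert ant: ant < eel → go left; ant < cow → go left; ant < boa → go left; ant < bee → go left. Place as left child of bee.
Insert kit: kit > eel → go right; kit < pig → go left; kit > jay → go right; kit < owl → go left. Place as left child of owl.
Insert hog: hog > eel → go right; hog < pig → go left; hog < jay → go left; hog > fox → go right; hog > gnu → go right. Place as right child of gnu.
Insert hen: hen > eel → go right; hen < pig → go left; hen < jay → go left; hen > fox → go right; hen > gnu → go right; hen < hog → go left. Place as left child of hog.
Insert ape: ape < eel → go left; ape < cow → go left; ape < boa → go left; ape < bee → go left; ape > ant → go right. Place as right child of ant.
Insert asp: asp < eel → go left; asp < cow → go left; asp < boa → go left; asp < bee → go left; asp > ant → go right; asp > ape → go right. Place as right child of ape.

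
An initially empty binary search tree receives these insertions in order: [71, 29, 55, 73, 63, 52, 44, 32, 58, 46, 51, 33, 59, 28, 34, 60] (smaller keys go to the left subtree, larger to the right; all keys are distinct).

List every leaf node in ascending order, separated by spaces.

Insert 71: tree is empty, so 71 becomes the root.
Insert 29: 29 < 71 → go left. Place as left child of 71.
Insert 55: 55 < 71 → go left; 55 > 29 → go right. Place as right child of 29.
Insert 73: 73 > 71 → go right. Place as right child of 71.
Insert 63: 63 < 71 → go left; 63 > 29 → go right; 63 > 55 → go right. Place as right child of 55.
Insert 52: 52 < 71 → go left; 52 > 29 → go right; 52 < 55 → go left. Place as left child of 55.
Insert 44: 44 < 71 → go left; 44 > 29 → go right; 44 < 55 → go left; 44 < 52 → go left. Place as left child of 52.
Insert 32: 32 < 71 → go left; 32 > 29 → go right; 32 < 55 → go left; 32 < 52 → go left; 32 < 44 → go left. Place as left child of 44.
Insert 58: 58 < 71 → go left; 58 > 29 → go right; 58 > 55 → go right; 58 < 63 → go left. Place as left child of 63.
Insert 46: 46 < 71 → go left; 46 > 29 → go right; 46 < 55 → go left; 46 < 52 → go left; 46 > 44 → go right. Place as right child of 44.
Insert 51: 51 < 71 → go left; 51 > 29 → go right; 51 < 55 → go left; 51 < 52 → go left; 51 > 44 → go right; 51 > 46 → go right. Place as right child of 46.
Insert 33: 33 < 71 → go left; 33 > 29 → go right; 33 < 55 → go left; 33 < 52 → go left; 33 < 44 → go left; 33 > 32 → go right. Place as right child of 32.
Insert 59: 59 < 71 → go left; 59 > 29 → go right; 59 > 55 → go right; 59 < 63 → go left; 59 > 58 → go right. Place as right child of 58.
Insert 28: 28 < 71 → go left; 28 < 29 → go left. Place as left child of 29.
Insert 34: 34 < 71 → go left; 34 > 29 → go right; 34 < 55 → go left; 34 < 52 → go left; 34 < 44 → go left; 34 > 32 → go right; 34 > 33 → go right. Place as right child of 33.
Insert 60: 60 < 71 → go left; 60 > 29 → go right; 60 > 55 → go right; 60 < 63 → go left; 60 > 58 → go right; 60 > 59 → go right. Place as right child of 59.

28 34 51 60 73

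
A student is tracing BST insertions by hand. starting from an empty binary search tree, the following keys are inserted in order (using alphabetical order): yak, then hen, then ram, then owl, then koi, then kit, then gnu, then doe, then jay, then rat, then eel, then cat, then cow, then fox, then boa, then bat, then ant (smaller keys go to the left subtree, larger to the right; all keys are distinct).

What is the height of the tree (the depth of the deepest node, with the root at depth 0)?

7

Insert yak: tree is empty, so yak becomes the root.
Insert hen: hen < yak → go left. Place as left child of yak.
Insert ram: ram < yak → go left; ram > hen → go right. Place as right child of hen.
Insert owl: owl < yak → go left; owl > hen → go right; owl < ram → go left. Place as left child of ram.
Insert koi: koi < yak → go left; koi > hen → go right; koi < ram → go left; koi < owl → go left. Place as left child of owl.
Insert kit: kit < yak → go left; kit > hen → go right; kit < ram → go left; kit < owl → go left; kit < koi → go left. Place as left child of koi.
Insert gnu: gnu < yak → go left; gnu < hen → go left. Place as left child of hen.
Insert doe: doe < yak → go left; doe < hen → go left; doe < gnu → go left. Place as left child of gnu.
Insert jay: jay < yak → go left; jay > hen → go right; jay < ram → go left; jay < owl → go left; jay < koi → go left; jay < kit → go left. Place as left child of kit.
Insert rat: rat < yak → go left; rat > hen → go right; rat > ram → go right. Place as right child of ram.
Insert eel: eel < yak → go left; eel < hen → go left; eel < gnu → go left; eel > doe → go right. Place as right child of doe.
Insert cat: cat < yak → go left; cat < hen → go left; cat < gnu → go left; cat < doe → go left. Place as left child of doe.
Insert cow: cow < yak → go left; cow < hen → go left; cow < gnu → go left; cow < doe → go left; cow > cat → go right. Place as right child of cat.
Insert fox: fox < yak → go left; fox < hen → go left; fox < gnu → go left; fox > doe → go right; fox > eel → go right. Place as right child of eel.
Insert boa: boa < yak → go left; boa < hen → go left; boa < gnu → go left; boa < doe → go left; boa < cat → go left. Place as left child of cat.
Insert bat: bat < yak → go left; bat < hen → go left; bat < gnu → go left; bat < doe → go left; bat < cat → go left; bat < boa → go left. Place as left child of boa.
Insert ant: ant < yak → go left; ant < hen → go left; ant < gnu → go left; ant < doe → go left; ant < cat → go left; ant < boa → go left; ant < bat → go left. Place as left child of bat.

The deepest node is ant at depth 7.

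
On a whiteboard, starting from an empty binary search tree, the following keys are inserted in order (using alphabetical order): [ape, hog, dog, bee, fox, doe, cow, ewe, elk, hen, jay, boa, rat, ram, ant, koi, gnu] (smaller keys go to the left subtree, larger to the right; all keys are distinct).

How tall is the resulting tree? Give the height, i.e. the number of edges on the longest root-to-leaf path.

6

Insert ape: tree is empty, so ape becomes the root.
Insert hog: hog > ape → go right. Place as right child of ape.
Insert dog: dog > ape → go right; dog < hog → go left. Place as left child of hog.
Insert bee: bee > ape → go right; bee < hog → go left; bee < dog → go left. Place as left child of dog.
Insert fox: fox > ape → go right; fox < hog → go left; fox > dog → go right. Place as right child of dog.
Insert doe: doe > ape → go right; doe < hog → go left; doe < dog → go left; doe > bee → go right. Place as right child of bee.
Insert cow: cow > ape → go right; cow < hog → go left; cow < dog → go left; cow > bee → go right; cow < doe → go left. Place as left child of doe.
Insert ewe: ewe > ape → go right; ewe < hog → go left; ewe > dog → go right; ewe < fox → go left. Place as left child of fox.
Insert elk: elk > ape → go right; elk < hog → go left; elk > dog → go right; elk < fox → go left; elk < ewe → go left. Place as left child of ewe.
Insert hen: hen > ape → go right; hen < hog → go left; hen > dog → go right; hen > fox → go right. Place as right child of fox.
Insert jay: jay > ape → go right; jay > hog → go right. Place as right child of hog.
Insert boa: boa > ape → go right; boa < hog → go left; boa < dog → go left; boa > bee → go right; boa < doe → go left; boa < cow → go left. Place as left child of cow.
Insert rat: rat > ape → go right; rat > hog → go right; rat > jay → go right. Place as right child of jay.
Insert ram: ram > ape → go right; ram > hog → go right; ram > jay → go right; ram < rat → go left. Place as left child of rat.
Insert ant: ant < ape → go left. Place as left child of ape.
Insert koi: koi > ape → go right; koi > hog → go right; koi > jay → go right; koi < rat → go left; koi < ram → go left. Place as left child of ram.
Insert gnu: gnu > ape → go right; gnu < hog → go left; gnu > dog → go right; gnu > fox → go right; gnu < hen → go left. Place as left child of hen.

The deepest node is boa at depth 6.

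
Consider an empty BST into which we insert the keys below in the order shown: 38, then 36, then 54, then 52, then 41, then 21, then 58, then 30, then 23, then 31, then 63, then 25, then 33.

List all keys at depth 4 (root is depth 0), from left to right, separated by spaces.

38: root
36: left child of 38 (depth 1)
54: right child of 38 (depth 1)
52: left child of 54 (depth 2)
41: left child of 52 (depth 3)
21: left child of 36 (depth 2)
58: right child of 54 (depth 2)
30: right child of 21 (depth 3)
23: left child of 30 (depth 4)
31: right child of 30 (depth 4)
63: right child of 58 (depth 3)
25: right child of 23 (depth 5)
33: right child of 31 (depth 5)

23 31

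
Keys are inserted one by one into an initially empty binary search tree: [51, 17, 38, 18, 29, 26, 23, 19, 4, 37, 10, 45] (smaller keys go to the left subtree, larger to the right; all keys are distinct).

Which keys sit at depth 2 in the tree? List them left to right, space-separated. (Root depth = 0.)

Insert 51: tree is empty, so 51 becomes the root.
Insert 17: 17 < 51 → go left. Place as left child of 51.
Insert 38: 38 < 51 → go left; 38 > 17 → go right. Place as right child of 17.
Insert 18: 18 < 51 → go left; 18 > 17 → go right; 18 < 38 → go left. Place as left child of 38.
Insert 29: 29 < 51 → go left; 29 > 17 → go right; 29 < 38 → go left; 29 > 18 → go right. Place as right child of 18.
Insert 26: 26 < 51 → go left; 26 > 17 → go right; 26 < 38 → go left; 26 > 18 → go right; 26 < 29 → go left. Place as left child of 29.
Insert 23: 23 < 51 → go left; 23 > 17 → go right; 23 < 38 → go left; 23 > 18 → go right; 23 < 29 → go left; 23 < 26 → go left. Place as left child of 26.
Insert 19: 19 < 51 → go left; 19 > 17 → go right; 19 < 38 → go left; 19 > 18 → go right; 19 < 29 → go left; 19 < 26 → go left; 19 < 23 → go left. Place as left child of 23.
Insert 4: 4 < 51 → go left; 4 < 17 → go left. Place as left child of 17.
Insert 37: 37 < 51 → go left; 37 > 17 → go right; 37 < 38 → go left; 37 > 18 → go right; 37 > 29 → go right. Place as right child of 29.
Insert 10: 10 < 51 → go left; 10 < 17 → go left; 10 > 4 → go right. Place as right child of 4.
Insert 45: 45 < 51 → go left; 45 > 17 → go right; 45 > 38 → go right. Place as right child of 38.

4 38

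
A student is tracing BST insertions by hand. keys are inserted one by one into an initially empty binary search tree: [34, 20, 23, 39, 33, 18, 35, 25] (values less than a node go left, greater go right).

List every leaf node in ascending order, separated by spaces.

Resulting structure (node: left, right):
  34: L=20, R=39
  20: L=18, R=23
  23: L=–, R=33
  39: L=35, R=–
  33: L=25, R=–
  18: L=–, R=–
  35: L=–, R=–
  25: L=–, R=–

18 25 35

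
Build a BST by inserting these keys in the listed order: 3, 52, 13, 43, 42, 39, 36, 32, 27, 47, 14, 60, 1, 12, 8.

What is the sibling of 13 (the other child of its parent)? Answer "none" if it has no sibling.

60

Resulting structure (node: left, right):
  3: L=1, R=52
  52: L=13, R=60
  13: L=12, R=43
  43: L=42, R=47
  42: L=39, R=–
  39: L=36, R=–
  36: L=32, R=–
  32: L=27, R=–
  27: L=14, R=–
  47: L=–, R=–
  14: L=–, R=–
  60: L=–, R=–
  1: L=–, R=–
  12: L=8, R=–
  8: L=–, R=–

13's parent is 52; the other child of 52 is 60.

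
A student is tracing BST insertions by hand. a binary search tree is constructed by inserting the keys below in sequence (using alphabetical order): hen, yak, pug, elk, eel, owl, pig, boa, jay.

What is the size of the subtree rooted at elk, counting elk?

hen: root
yak: right child of hen (depth 1)
pug: left child of yak (depth 2)
elk: left child of hen (depth 1)
eel: left child of elk (depth 2)
owl: left child of pug (depth 3)
pig: right child of owl (depth 4)
boa: left child of eel (depth 3)
jay: left child of owl (depth 4)

Subtree rooted at elk contains: elk, eel, boa — 3 nodes.

3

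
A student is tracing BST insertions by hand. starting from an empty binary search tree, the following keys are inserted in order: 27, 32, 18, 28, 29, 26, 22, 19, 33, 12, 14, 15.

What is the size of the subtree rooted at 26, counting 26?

3

Resulting structure (node: left, right):
  27: L=18, R=32
  32: L=28, R=33
  18: L=12, R=26
  28: L=–, R=29
  29: L=–, R=–
  26: L=22, R=–
  22: L=19, R=–
  19: L=–, R=–
  33: L=–, R=–
  12: L=–, R=14
  14: L=–, R=15
  15: L=–, R=–

Subtree rooted at 26 contains: 26, 22, 19 — 3 nodes.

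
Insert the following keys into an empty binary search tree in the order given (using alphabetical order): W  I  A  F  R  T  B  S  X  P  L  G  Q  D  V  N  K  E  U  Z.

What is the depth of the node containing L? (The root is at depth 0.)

Insert W: tree is empty, so W becomes the root.
Insert I: I < W → go left. Place as left child of W.
Insert A: A < W → go left; A < I → go left. Place as left child of I.
Insert F: F < W → go left; F < I → go left; F > A → go right. Place as right child of A.
Insert R: R < W → go left; R > I → go right. Place as right child of I.
Insert T: T < W → go left; T > I → go right; T > R → go right. Place as right child of R.
Insert B: B < W → go left; B < I → go left; B > A → go right; B < F → go left. Place as left child of F.
Insert S: S < W → go left; S > I → go right; S > R → go right; S < T → go left. Place as left child of T.
Insert X: X > W → go right. Place as right child of W.
Insert P: P < W → go left; P > I → go right; P < R → go left. Place as left child of R.
Insert L: L < W → go left; L > I → go right; L < R → go left; L < P → go left. Place as left child of P.
Insert G: G < W → go left; G < I → go left; G > A → go right; G > F → go right. Place as right child of F.
Insert Q: Q < W → go left; Q > I → go right; Q < R → go left; Q > P → go right. Place as right child of P.
Insert D: D < W → go left; D < I → go left; D > A → go right; D < F → go left; D > B → go right. Place as right child of B.
Insert V: V < W → go left; V > I → go right; V > R → go right; V > T → go right. Place as right child of T.
Insert N: N < W → go left; N > I → go right; N < R → go left; N < P → go left; N > L → go right. Place as right child of L.
Insert K: K < W → go left; K > I → go right; K < R → go left; K < P → go left; K < L → go left. Place as left child of L.
Insert E: E < W → go left; E < I → go left; E > A → go right; E < F → go left; E > B → go right; E > D → go right. Place as right child of D.
Insert U: U < W → go left; U > I → go right; U > R → go right; U > T → go right; U < V → go left. Place as left child of V.
Insert Z: Z > W → go right; Z > X → go right. Place as right child of X.

Path to L: W → I → R → P → L, which is 4 edges.

4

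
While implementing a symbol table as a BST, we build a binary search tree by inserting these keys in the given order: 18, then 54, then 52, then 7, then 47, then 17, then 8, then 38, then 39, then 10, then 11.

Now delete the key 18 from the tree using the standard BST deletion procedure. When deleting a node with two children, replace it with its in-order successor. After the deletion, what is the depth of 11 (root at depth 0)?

5

Resulting structure (node: left, right):
  18: L=7, R=54
  54: L=52, R=–
  52: L=47, R=–
  7: L=–, R=17
  47: L=38, R=–
  17: L=8, R=–
  8: L=–, R=10
  38: L=–, R=39
  39: L=–, R=–
  10: L=–, R=11
  11: L=–, R=–

Delete 18 (two children — replace with in-order successor).
After deletion, path to 11: 38 → 7 → 17 → 8 → 10 → 11.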